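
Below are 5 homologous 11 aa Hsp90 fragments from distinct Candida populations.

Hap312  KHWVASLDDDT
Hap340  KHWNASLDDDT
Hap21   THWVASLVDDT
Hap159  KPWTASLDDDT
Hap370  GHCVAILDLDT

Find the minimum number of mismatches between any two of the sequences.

Pairwise Hamming distances:
  Hap312 vs Hap340: 1
  Hap312 vs Hap21: 2
  Hap312 vs Hap159: 2
  Hap312 vs Hap370: 4
  Hap340 vs Hap21: 3
  Hap340 vs Hap159: 2
  Hap340 vs Hap370: 5
  Hap21 vs Hap159: 4
  Hap21 vs Hap370: 5
  Hap159 vs Hap370: 6
The smallest is 1, between Hap312 and Hap340.

1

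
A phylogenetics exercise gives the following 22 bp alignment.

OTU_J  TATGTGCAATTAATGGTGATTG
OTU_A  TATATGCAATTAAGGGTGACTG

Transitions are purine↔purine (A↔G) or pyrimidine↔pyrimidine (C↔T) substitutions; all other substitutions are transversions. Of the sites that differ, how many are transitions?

2

Differing sites — 4:G/A (Ti); 14:T/G (Tv); 20:T/C (Ti).
Of the 3 differences, 2 transitions and 1 transversion, so the answer is 2.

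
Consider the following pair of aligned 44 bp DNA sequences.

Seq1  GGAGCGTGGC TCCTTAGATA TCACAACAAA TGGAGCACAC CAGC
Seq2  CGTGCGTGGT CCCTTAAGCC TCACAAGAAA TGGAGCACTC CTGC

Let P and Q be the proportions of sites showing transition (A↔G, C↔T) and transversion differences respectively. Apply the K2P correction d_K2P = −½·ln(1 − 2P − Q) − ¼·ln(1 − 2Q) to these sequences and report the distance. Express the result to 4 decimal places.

0.3056

Differing sites — 1:G/C (Tv); 3:A/T (Tv); 10:C/T (Ti); 11:T/C (Ti); 17:G/A (Ti); 18:A/G (Ti); 19:T/C (Ti); 20:A/C (Tv); 27:C/G (Tv); 39:A/T (Tv); 42:A/T (Tv).
Of the 11 differences, 5 transitions and 6 transversions over 44 sites: P = 5/44 = 0.113636, Q = 6/44 = 0.136364.
d = −0.5·ln(0.636364) − 0.25·ln(0.727272) = −0.5·(-0.451985) − 0.25·(-0.318455) = 0.3056.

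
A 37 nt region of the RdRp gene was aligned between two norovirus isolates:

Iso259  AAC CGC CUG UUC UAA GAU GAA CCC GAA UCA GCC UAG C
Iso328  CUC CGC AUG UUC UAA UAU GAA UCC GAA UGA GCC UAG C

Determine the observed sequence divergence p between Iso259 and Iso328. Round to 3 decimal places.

0.162

Differing sites — 1:A/C; 2:A/U; 7:C/A; 16:G/U; 22:C/U; 29:C/G.
There are 6 differences over 37 sites, so p = 6/37 = 0.162.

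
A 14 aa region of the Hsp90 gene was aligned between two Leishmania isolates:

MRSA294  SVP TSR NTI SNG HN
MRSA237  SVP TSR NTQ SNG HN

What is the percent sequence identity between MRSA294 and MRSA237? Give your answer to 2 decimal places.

92.86%

A single mismatch occurs at site 9 (I→Q).
13 of the 14 sites match, so the percent identity is 13/14 × 100 = 92.86%.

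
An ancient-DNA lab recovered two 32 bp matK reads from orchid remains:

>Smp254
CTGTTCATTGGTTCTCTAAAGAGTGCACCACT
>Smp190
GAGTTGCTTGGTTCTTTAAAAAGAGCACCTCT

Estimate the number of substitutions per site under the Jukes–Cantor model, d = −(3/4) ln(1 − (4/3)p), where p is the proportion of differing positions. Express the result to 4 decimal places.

0.3041

Differing sites — 1:C/G; 2:T/A; 6:C/G; 7:A/C; 16:C/T; 21:G/A; 24:T/A; 30:A/T.
p = 8/32 = 0.250000.
d = −0.75 · ln(1 − (4/3)·0.250000) = −0.75 · ln(0.666667) = −0.75 · (-0.405465) = 0.3041.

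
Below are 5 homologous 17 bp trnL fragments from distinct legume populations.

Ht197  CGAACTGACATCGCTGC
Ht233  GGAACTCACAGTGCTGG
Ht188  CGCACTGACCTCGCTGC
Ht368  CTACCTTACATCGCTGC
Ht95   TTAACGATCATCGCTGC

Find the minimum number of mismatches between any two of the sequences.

Pairwise Hamming distances:
  Ht197 vs Ht233: 5
  Ht197 vs Ht188: 2
  Ht197 vs Ht368: 3
  Ht197 vs Ht95: 5
  Ht233 vs Ht188: 7
  Ht233 vs Ht368: 7
  Ht233 vs Ht95: 8
  Ht188 vs Ht368: 5
  Ht188 vs Ht95: 7
  Ht368 vs Ht95: 5
The smallest is 2, between Ht197 and Ht188.

2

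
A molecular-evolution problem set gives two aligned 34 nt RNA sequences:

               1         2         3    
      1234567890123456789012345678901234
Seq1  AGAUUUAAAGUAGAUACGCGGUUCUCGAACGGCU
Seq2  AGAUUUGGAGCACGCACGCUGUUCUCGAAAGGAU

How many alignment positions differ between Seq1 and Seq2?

9

Mismatches occur at site 7 (A→G), site 8 (A→G), site 11 (U→C), site 13 (G→C), site 14 (A→G), site 15 (U→C), site 20 (G→U), site 30 (C→A), site 33 (C→A).
That gives 9 mismatches out of 34 aligned sites, so the Hamming distance is 9.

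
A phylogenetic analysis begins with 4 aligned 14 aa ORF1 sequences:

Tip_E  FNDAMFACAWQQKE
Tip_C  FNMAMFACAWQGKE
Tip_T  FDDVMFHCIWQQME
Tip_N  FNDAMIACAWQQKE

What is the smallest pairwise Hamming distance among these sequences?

1

Pairwise Hamming distances:
  Tip_E vs Tip_C: 2
  Tip_E vs Tip_T: 5
  Tip_E vs Tip_N: 1
  Tip_C vs Tip_T: 7
  Tip_C vs Tip_N: 3
  Tip_T vs Tip_N: 6
The smallest is 1, between Tip_E and Tip_N.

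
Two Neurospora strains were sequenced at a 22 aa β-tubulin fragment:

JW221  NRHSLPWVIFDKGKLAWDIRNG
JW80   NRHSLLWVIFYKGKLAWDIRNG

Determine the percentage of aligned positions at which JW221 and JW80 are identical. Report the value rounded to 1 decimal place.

The sequences differ at positions 6 (P/L), 11 (D/Y).
20 of the 22 sites match, so the percent identity is 20/22 × 100 = 90.9%.

90.9%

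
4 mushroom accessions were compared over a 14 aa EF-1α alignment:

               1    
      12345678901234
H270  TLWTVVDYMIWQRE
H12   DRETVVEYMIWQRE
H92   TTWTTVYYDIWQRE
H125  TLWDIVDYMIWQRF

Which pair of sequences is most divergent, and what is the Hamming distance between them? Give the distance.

Pairwise Hamming distances:
  H270 vs H12: 4
  H270 vs H92: 4
  H270 vs H125: 3
  H12 vs H92: 6
  H12 vs H125: 7
  H92 vs H125: 6
The largest is 7, between H12 and H125.

7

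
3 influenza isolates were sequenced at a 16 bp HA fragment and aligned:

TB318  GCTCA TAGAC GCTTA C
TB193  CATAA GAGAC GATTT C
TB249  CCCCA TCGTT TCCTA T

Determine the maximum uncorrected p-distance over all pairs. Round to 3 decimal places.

0.750

Pairwise Hamming distances:
  TB318 vs TB193: 6
  TB318 vs TB249: 8
  TB193 vs TB249: 12
The largest is 12 mismatches, between TB193 and TB249; p = 12/16 = 0.750.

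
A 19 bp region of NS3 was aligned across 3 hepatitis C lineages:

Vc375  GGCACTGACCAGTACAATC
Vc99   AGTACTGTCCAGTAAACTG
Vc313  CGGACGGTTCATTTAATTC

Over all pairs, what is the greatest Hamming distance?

9

Pairwise Hamming distances:
  Vc375 vs Vc99: 6
  Vc375 vs Vc313: 9
  Vc99 vs Vc313: 8
The largest is 9, between Vc375 and Vc313.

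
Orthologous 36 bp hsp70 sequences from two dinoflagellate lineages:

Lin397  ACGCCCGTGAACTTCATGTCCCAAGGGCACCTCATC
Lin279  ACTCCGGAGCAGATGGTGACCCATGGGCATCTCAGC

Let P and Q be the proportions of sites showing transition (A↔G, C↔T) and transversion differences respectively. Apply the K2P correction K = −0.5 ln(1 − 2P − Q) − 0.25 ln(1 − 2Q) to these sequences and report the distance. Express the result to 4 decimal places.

Differing sites — 3:G/T (Tv); 6:C/G (Tv); 8:T/A (Tv); 10:A/C (Tv); 12:C/G (Tv); 13:T/A (Tv); 15:C/G (Tv); 16:A/G (Ti); 19:T/A (Tv); 24:A/T (Tv); 30:C/T (Ti); 35:T/G (Tv).
Of the 12 differences, 2 transitions and 10 transversions over 36 sites: P = 2/36 = 0.055556, Q = 10/36 = 0.277778.
d = −0.5·ln(0.611110) − 0.25·ln(0.444444) = −0.5·(-0.492478) − 0.25·(-0.810931) = 0.4490.

0.4490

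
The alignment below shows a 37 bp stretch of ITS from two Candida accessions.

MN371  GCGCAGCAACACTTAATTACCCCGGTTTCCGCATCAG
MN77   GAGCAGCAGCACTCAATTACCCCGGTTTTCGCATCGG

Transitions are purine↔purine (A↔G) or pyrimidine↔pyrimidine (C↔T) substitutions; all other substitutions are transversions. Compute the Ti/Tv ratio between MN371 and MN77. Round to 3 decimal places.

4.000

Mismatches occur at site 2 (C↔A, transversion), site 9 (A↔G, transition), site 14 (T↔C, transition), site 29 (C↔T, transition), site 36 (A↔G, transition).
Of the 5 differences, 4 transitions and 1 transversion, so Ti/Tv = 4/1 = 4.000.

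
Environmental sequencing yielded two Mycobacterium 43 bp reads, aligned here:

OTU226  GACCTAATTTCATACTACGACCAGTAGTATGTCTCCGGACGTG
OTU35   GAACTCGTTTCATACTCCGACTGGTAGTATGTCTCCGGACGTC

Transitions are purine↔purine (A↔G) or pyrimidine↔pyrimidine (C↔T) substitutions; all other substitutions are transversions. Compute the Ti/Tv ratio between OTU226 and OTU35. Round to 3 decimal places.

0.750

Differing sites — 3:C/A (Tv); 6:A/C (Tv); 7:A/G (Ti); 17:A/C (Tv); 22:C/T (Ti); 23:A/G (Ti); 43:G/C (Tv).
Of the 7 differences, 3 transitions and 4 transversions, so Ti/Tv = 3/4 = 0.750.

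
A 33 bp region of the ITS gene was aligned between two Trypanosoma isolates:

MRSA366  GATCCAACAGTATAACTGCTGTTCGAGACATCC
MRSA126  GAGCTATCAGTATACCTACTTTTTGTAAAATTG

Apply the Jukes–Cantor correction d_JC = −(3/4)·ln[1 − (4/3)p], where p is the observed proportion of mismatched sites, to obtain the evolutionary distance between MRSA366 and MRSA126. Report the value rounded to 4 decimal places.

The sequences differ at positions 3 (T/G), 5 (C/T), 7 (A/T), 15 (A/C), 18 (G/A), 21 (G/T), 24 (C/T), 26 (A/T), 27 (G/A), 29 (C/A), 32 (C/T), 33 (C/G).
p = 12/33 = 0.363636.
d = −0.75 · ln(1 − (4/3)·0.363636) = −0.75 · ln(0.515152) = −0.75 · (-0.663293) = 0.4975.

0.4975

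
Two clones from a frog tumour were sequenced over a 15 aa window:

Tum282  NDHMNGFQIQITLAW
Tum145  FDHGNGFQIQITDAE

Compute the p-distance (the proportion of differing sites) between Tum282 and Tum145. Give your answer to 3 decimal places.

Differing sites — 1:N/F; 4:M/G; 13:L/D; 15:W/E.
There are 4 differences over 15 sites, so p = 4/15 = 0.267.

0.267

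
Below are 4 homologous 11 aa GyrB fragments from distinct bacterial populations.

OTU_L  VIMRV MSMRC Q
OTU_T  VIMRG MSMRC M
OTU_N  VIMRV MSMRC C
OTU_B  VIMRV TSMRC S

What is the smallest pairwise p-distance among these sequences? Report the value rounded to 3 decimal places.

0.091

Pairwise Hamming distances:
  OTU_L vs OTU_T: 2
  OTU_L vs OTU_N: 1
  OTU_L vs OTU_B: 2
  OTU_T vs OTU_N: 2
  OTU_T vs OTU_B: 3
  OTU_N vs OTU_B: 2
The smallest is 1 mismatch, between OTU_L and OTU_N; p = 1/11 = 0.091.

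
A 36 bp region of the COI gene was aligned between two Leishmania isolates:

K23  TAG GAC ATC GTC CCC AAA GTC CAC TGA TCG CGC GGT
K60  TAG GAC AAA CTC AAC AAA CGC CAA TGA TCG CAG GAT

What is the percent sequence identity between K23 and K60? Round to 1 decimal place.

Mismatches occur at site 8 (T→A), site 9 (C→A), site 10 (G→C), site 13 (C→A), site 14 (C→A), site 19 (G→C), site 20 (T→G), site 24 (C→A), site 32 (G→A), site 33 (C→G), site 35 (G→A).
25 of the 36 sites match, so the percent identity is 25/36 × 100 = 69.4%.

69.4%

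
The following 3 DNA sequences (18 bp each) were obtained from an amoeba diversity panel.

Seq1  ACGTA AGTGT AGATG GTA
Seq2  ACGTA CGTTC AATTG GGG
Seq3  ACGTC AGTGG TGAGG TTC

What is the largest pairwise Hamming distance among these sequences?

11

Pairwise Hamming distances:
  Seq1 vs Seq2: 7
  Seq1 vs Seq3: 6
  Seq2 vs Seq3: 11
The largest is 11, between Seq2 and Seq3.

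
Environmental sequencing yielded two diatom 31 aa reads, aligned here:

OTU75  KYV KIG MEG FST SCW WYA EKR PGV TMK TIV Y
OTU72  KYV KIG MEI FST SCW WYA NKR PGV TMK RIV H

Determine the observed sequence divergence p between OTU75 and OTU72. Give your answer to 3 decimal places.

Mismatches occur at site 9 (G↔I), site 19 (E↔N), site 28 (T↔R), site 31 (Y↔H).
There are 4 differences over 31 sites, so p = 4/31 = 0.129.

0.129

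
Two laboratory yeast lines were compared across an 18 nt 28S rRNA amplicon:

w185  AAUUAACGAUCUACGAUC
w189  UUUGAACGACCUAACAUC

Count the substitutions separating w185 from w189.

6

Mismatches occur at site 1 (A↔U), site 2 (A↔U), site 4 (U↔G), site 10 (U↔C), site 14 (C↔A), site 15 (G↔C).
That gives 6 mismatches out of 18 aligned sites, so the Hamming distance is 6.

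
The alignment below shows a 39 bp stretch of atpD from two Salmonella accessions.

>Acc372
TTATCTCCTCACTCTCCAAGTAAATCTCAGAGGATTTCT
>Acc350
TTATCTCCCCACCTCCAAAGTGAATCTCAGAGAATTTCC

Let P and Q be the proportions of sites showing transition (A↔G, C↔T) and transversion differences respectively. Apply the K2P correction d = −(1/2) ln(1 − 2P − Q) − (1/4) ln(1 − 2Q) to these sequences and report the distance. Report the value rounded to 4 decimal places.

Differing sites — 9:T/C (Ti); 13:T/C (Ti); 14:C/T (Ti); 15:T/C (Ti); 17:C/A (Tv); 22:A/G (Ti); 33:G/A (Ti); 39:T/C (Ti).
Of the 8 differences, 7 transitions and 1 transversion over 39 sites: P = 7/39 = 0.179487, Q = 1/39 = 0.025641.
d = −0.5·ln(0.615385) − 0.25·ln(0.948718) = −0.5·(-0.485507) − 0.25·(-0.052644) = 0.2559.

0.2559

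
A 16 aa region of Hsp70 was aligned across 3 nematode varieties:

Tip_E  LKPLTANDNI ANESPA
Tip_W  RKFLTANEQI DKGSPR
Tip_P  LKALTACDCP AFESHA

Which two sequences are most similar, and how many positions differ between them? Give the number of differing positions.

6

Pairwise Hamming distances:
  Tip_E vs Tip_W: 8
  Tip_E vs Tip_P: 6
  Tip_W vs Tip_P: 11
The smallest is 6, between Tip_E and Tip_P.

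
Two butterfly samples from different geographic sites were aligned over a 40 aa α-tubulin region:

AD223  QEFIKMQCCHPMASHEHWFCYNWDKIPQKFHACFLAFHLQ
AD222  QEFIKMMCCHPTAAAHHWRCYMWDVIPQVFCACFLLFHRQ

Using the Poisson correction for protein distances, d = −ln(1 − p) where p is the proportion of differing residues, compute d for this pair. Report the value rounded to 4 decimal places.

The sequences differ at positions 7 (Q/M), 12 (M/T), 14 (S/A), 15 (H/A), 16 (E/H), 19 (F/R), 22 (N/M), 25 (K/V), 29 (K/V), 31 (H/C), 36 (A/L), 39 (L/R).
p = 12/40 = 0.300000.
d = −ln(1 − 0.300000) = −ln(0.700000) = 0.3567.

0.3567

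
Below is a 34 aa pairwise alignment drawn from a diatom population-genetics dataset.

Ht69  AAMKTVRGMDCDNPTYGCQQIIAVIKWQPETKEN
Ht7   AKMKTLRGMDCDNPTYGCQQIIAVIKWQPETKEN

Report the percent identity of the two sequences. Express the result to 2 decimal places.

94.12%

Mismatches occur at site 2 (A/K), site 6 (V/L).
32 of the 34 sites match, so the percent identity is 32/34 × 100 = 94.12%.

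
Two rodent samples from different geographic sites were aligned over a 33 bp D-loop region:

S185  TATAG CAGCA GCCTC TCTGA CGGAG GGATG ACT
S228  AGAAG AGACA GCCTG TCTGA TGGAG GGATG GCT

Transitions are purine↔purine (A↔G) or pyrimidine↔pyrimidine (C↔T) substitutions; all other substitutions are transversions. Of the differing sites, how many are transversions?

4

Mismatches occur at site 1 (T↔A, transversion), site 2 (A↔G, transition), site 3 (T↔A, transversion), site 6 (C↔A, transversion), site 7 (A↔G, transition), site 8 (G↔A, transition), site 15 (C↔G, transversion), site 21 (C↔T, transition), site 31 (A↔G, transition).
Of the 9 differences, 5 transitions and 4 transversions, so the answer is 4.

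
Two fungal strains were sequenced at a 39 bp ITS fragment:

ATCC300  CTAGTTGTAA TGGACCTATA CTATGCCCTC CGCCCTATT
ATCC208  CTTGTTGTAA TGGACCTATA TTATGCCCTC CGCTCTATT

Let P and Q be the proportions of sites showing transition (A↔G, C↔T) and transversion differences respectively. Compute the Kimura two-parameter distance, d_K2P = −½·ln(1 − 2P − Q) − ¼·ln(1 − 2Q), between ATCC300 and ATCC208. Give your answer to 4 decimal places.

Differing sites — 3:A/T (Tv); 21:C/T (Ti); 34:C/T (Ti).
Of the 3 differences, 2 transitions and 1 transversion over 39 sites: P = 2/39 = 0.051282, Q = 1/39 = 0.025641.
d = −0.5·ln(0.871795) − 0.25·ln(0.948718) = −0.5·(-0.137201) − 0.25·(-0.052644) = 0.0818.

0.0818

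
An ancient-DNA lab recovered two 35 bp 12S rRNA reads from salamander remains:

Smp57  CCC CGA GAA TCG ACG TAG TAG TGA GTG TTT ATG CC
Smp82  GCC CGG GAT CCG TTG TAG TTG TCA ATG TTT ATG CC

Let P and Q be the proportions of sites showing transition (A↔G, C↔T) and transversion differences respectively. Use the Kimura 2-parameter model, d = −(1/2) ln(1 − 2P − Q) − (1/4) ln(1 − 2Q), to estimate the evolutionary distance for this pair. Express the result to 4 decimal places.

Mismatches occur at site 1 (C→G, transversion), site 6 (A→G, transition), site 9 (A→T, transversion), site 10 (T→C, transition), site 13 (A→T, transversion), site 14 (C→T, transition), site 20 (A→T, transversion), site 23 (G→C, transversion), site 25 (G→A, transition).
Of the 9 differences, 4 transitions and 5 transversions over 35 sites: P = 4/35 = 0.114286, Q = 5/35 = 0.142857.
d = −0.5·ln(0.628571) − 0.25·ln(0.714286) = −0.5·(-0.464306) − 0.25·(-0.336472) = 0.3163.

0.3163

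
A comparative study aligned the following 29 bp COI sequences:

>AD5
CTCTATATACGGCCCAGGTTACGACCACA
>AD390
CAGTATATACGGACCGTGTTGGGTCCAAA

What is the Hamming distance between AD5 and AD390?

Differing sites — 2:T/A; 3:C/G; 13:C/A; 16:A/G; 17:G/T; 21:A/G; 22:C/G; 24:A/T; 28:C/A.
That gives 9 mismatches out of 29 aligned sites, so the Hamming distance is 9.

9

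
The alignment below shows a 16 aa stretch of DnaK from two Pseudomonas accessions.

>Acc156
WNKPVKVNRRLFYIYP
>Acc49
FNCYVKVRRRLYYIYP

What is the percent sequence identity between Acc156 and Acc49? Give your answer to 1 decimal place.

Differing sites — 1:W/F; 3:K/C; 4:P/Y; 8:N/R; 12:F/Y.
11 of the 16 sites match, so the percent identity is 11/16 × 100 = 68.8%.

68.8%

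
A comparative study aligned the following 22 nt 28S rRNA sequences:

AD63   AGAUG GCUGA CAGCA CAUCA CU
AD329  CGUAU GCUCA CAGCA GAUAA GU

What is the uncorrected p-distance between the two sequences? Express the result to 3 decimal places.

Mismatches occur at site 1 (A↔C), site 3 (A↔U), site 4 (U↔A), site 5 (G↔U), site 9 (G↔C), site 16 (C↔G), site 19 (C↔A), site 21 (C↔G).
There are 8 differences over 22 sites, so p = 8/22 = 0.364.

0.364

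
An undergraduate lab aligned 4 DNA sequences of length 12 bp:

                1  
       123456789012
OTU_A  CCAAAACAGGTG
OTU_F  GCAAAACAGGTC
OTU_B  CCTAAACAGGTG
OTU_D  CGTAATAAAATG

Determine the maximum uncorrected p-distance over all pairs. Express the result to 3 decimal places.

Pairwise Hamming distances:
  OTU_A vs OTU_F: 2
  OTU_A vs OTU_B: 1
  OTU_A vs OTU_D: 6
  OTU_F vs OTU_B: 3
  OTU_F vs OTU_D: 8
  OTU_B vs OTU_D: 5
The largest is 8 mismatches, between OTU_F and OTU_D; p = 8/12 = 0.667.

0.667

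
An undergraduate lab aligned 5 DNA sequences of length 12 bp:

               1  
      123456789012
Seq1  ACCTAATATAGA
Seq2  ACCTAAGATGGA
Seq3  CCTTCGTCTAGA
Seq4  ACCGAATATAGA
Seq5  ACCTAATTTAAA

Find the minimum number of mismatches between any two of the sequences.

1

Pairwise Hamming distances:
  Seq1 vs Seq2: 2
  Seq1 vs Seq3: 5
  Seq1 vs Seq4: 1
  Seq1 vs Seq5: 2
  Seq2 vs Seq3: 7
  Seq2 vs Seq4: 3
  Seq2 vs Seq5: 4
  Seq3 vs Seq4: 6
  Seq3 vs Seq5: 6
  Seq4 vs Seq5: 3
The smallest is 1, between Seq1 and Seq4.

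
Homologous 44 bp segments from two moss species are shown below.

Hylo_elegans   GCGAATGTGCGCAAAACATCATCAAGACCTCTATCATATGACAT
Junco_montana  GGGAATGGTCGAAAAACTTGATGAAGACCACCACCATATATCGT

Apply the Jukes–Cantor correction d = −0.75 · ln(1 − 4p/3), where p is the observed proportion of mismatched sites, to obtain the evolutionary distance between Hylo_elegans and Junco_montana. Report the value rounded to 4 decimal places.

Differing sites — 2:C/G; 8:T/G; 9:G/T; 12:C/A; 18:A/T; 20:C/G; 23:C/G; 30:T/A; 32:T/C; 34:T/C; 40:G/A; 41:A/T; 43:A/G.
p = 13/44 = 0.295455.
d = −0.75 · ln(1 − (4/3)·0.295455) = −0.75 · ln(0.606060) = −0.75 · (-0.500776) = 0.3756.

0.3756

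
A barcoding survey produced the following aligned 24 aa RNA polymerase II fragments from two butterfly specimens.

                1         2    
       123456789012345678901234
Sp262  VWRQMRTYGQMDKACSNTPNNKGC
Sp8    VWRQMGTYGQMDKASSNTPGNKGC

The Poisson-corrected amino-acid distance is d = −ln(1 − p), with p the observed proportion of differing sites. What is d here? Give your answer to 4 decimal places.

0.1335

Mismatches occur at site 6 (R↔G), site 15 (C↔S), site 20 (N↔G).
p = 3/24 = 0.125000.
d = −ln(1 − 0.125000) = −ln(0.875000) = 0.1335.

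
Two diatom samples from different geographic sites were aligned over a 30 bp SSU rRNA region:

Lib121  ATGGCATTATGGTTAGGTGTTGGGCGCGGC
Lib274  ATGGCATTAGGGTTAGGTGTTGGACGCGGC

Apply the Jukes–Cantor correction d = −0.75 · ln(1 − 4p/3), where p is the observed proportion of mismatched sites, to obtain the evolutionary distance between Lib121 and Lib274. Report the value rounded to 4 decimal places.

Mismatches occur at site 10 (T↔G), site 24 (G↔A).
p = 2/30 = 0.066667.
d = −0.75 · ln(1 − (4/3)·0.066667) = −0.75 · ln(0.911111) = −0.75 · (-0.093091) = 0.0698.

0.0698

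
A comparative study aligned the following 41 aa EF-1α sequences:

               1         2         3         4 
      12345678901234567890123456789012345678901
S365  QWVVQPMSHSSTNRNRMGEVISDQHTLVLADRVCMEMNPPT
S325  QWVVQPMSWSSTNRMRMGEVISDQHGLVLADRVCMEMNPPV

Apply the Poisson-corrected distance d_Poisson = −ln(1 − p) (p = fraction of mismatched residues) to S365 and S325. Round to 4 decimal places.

Differing sites — 9:H/W; 15:N/M; 26:T/G; 41:T/V.
p = 4/41 = 0.097561.
d = −ln(1 − 0.097561) = −ln(0.902439) = 0.1027.

0.1027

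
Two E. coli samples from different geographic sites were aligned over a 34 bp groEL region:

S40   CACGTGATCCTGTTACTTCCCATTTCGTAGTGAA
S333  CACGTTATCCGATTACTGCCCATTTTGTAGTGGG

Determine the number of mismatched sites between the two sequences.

Mismatches occur at site 6 (G/T), site 11 (T/G), site 12 (G/A), site 18 (T/G), site 26 (C/T), site 33 (A/G), site 34 (A/G).
That gives 7 mismatches out of 34 aligned sites, so the Hamming distance is 7.

7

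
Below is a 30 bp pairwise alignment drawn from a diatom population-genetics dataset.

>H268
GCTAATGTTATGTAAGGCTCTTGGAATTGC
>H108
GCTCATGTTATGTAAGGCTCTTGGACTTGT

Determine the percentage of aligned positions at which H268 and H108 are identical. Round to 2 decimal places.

Differing sites — 4:A/C; 26:A/C; 30:C/T.
27 of the 30 sites match, so the percent identity is 27/30 × 100 = 90.00%.

90.00%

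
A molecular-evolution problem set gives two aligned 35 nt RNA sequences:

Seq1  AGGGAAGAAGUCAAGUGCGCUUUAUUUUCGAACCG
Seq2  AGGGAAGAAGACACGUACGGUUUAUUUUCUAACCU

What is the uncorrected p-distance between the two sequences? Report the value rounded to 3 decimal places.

0.171

Differing sites — 11:U/A; 14:A/C; 17:G/A; 20:C/G; 30:G/U; 35:G/U.
There are 6 differences over 35 sites, so p = 6/35 = 0.171.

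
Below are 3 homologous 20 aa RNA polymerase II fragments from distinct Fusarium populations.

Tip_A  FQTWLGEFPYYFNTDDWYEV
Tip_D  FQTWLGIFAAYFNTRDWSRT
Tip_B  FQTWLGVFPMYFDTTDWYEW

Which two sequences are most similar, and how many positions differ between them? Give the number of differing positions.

5

Pairwise Hamming distances:
  Tip_A vs Tip_D: 7
  Tip_A vs Tip_B: 5
  Tip_D vs Tip_B: 8
The smallest is 5, between Tip_A and Tip_B.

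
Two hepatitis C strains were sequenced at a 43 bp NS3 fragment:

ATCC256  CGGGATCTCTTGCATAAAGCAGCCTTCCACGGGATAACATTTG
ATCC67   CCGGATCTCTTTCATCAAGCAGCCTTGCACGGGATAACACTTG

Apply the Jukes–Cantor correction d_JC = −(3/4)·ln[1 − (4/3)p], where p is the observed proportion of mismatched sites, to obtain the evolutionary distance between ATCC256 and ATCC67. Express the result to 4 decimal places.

Mismatches occur at site 2 (G→C), site 12 (G→T), site 16 (A→C), site 27 (C→G), site 40 (T→C).
p = 5/43 = 0.116279.
d = −0.75 · ln(1 − (4/3)·0.116279) = −0.75 · ln(0.844961) = −0.75 · (-0.168465) = 0.1263.

0.1263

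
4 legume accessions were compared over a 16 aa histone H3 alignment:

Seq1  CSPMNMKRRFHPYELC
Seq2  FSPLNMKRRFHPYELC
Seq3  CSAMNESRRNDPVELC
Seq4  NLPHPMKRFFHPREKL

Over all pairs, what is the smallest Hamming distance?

2

Pairwise Hamming distances:
  Seq1 vs Seq2: 2
  Seq1 vs Seq3: 6
  Seq1 vs Seq4: 8
  Seq2 vs Seq3: 8
  Seq2 vs Seq4: 8
  Seq3 vs Seq4: 13
The smallest is 2, between Seq1 and Seq2.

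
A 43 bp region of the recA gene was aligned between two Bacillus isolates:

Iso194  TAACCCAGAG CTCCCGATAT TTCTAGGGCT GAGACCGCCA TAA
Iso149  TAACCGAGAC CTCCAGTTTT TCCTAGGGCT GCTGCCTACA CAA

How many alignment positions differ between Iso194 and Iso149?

Mismatches occur at site 6 (C/G), site 10 (G/C), site 15 (C/A), site 17 (A/T), site 19 (A/T), site 22 (T/C), site 32 (A/C), site 33 (G/T), site 34 (A/G), site 37 (G/T), site 38 (C/A), site 41 (T/C).
That gives 12 mismatches out of 43 aligned sites, so the Hamming distance is 12.

12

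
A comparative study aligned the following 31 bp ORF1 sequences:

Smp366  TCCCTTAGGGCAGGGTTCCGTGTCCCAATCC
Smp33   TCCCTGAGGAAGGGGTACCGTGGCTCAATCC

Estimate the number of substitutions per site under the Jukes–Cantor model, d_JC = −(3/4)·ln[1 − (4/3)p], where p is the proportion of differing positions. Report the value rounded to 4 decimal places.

Mismatches occur at site 6 (T→G), site 10 (G→A), site 11 (C→A), site 12 (A→G), site 17 (T→A), site 23 (T→G), site 25 (C→T).
p = 7/31 = 0.225806.
d = −0.75 · ln(1 − (4/3)·0.225806) = −0.75 · ln(0.698925) = −0.75 · (-0.358212) = 0.2687.

0.2687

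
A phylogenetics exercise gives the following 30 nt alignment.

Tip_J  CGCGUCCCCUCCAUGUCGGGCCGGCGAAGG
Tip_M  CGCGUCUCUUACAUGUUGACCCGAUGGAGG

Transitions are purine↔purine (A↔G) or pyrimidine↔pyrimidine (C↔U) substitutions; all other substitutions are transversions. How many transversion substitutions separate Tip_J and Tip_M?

2

Differing sites — 7:C/U (Ti); 9:C/U (Ti); 11:C/A (Tv); 17:C/U (Ti); 19:G/A (Ti); 20:G/C (Tv); 24:G/A (Ti); 25:C/U (Ti); 27:A/G (Ti).
Of the 9 differences, 7 transitions and 2 transversions, so the answer is 2.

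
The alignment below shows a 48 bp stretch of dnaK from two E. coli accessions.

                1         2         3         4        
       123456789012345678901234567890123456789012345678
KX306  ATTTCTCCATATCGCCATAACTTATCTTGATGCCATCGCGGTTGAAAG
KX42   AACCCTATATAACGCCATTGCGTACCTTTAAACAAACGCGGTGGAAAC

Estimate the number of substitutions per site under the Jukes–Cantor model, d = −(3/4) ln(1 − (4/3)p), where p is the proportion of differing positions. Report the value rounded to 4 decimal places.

Mismatches occur at site 2 (T→A), site 3 (T→C), site 4 (T→C), site 7 (C→A), site 8 (C→T), site 12 (T→A), site 19 (A→T), site 20 (A→G), site 22 (T→G), site 25 (T→C), site 29 (G→T), site 31 (T→A), site 32 (G→A), site 34 (C→A), site 36 (T→A), site 43 (T→G), site 48 (G→C).
p = 17/48 = 0.354167.
d = −0.75 · ln(1 − (4/3)·0.354167) = −0.75 · ln(0.527777) = −0.75 · (-0.639081) = 0.4793.

0.4793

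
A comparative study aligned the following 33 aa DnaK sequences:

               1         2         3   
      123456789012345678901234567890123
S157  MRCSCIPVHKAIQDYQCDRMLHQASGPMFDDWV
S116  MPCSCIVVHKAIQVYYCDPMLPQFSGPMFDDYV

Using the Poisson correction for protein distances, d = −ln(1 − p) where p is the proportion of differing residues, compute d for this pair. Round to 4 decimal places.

Mismatches occur at site 2 (R/P), site 7 (P/V), site 14 (D/V), site 16 (Q/Y), site 19 (R/P), site 22 (H/P), site 24 (A/F), site 32 (W/Y).
p = 8/33 = 0.242424.
d = −ln(1 − 0.242424) = −ln(0.757576) = 0.2776.

0.2776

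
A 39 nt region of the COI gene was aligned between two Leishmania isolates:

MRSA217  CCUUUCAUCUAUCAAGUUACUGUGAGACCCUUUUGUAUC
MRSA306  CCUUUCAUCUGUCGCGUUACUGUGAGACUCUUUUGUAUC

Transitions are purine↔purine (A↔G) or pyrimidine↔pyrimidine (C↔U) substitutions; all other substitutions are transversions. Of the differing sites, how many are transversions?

The sequences differ at positions 11 (A/G, transition), 14 (A/G, transition), 15 (A/C, transversion), 29 (C/U, transition).
Of the 4 differences, 3 transitions and 1 transversion, so the answer is 1.

1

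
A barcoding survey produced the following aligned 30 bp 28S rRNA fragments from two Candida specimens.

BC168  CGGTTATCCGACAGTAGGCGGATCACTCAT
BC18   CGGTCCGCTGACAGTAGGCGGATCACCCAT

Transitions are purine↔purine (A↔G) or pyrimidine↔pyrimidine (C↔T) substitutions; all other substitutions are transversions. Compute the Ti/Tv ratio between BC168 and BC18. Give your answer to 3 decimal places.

Differing sites — 5:T/C (Ti); 6:A/C (Tv); 7:T/G (Tv); 9:C/T (Ti); 27:T/C (Ti).
Of the 5 differences, 3 transitions and 2 transversions, so Ti/Tv = 3/2 = 1.500.

1.500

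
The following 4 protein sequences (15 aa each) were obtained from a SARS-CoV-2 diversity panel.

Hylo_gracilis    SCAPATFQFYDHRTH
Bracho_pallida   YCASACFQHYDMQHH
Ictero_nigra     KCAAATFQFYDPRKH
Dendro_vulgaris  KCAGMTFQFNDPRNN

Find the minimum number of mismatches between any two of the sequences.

4

Pairwise Hamming distances:
  Hylo_gracilis vs Bracho_pallida: 7
  Hylo_gracilis vs Ictero_nigra: 4
  Hylo_gracilis vs Dendro_vulgaris: 7
  Bracho_pallida vs Ictero_nigra: 7
  Bracho_pallida vs Dendro_vulgaris: 10
  Ictero_nigra vs Dendro_vulgaris: 5
The smallest is 4, between Hylo_gracilis and Ictero_nigra.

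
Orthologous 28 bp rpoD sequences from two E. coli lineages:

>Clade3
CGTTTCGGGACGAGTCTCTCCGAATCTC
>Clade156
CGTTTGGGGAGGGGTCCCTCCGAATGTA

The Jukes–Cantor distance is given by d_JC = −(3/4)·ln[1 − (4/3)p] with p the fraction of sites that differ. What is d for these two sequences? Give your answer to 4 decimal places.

Differing sites — 6:C/G; 11:C/G; 13:A/G; 17:T/C; 26:C/G; 28:C/A.
p = 6/28 = 0.214286.
d = −0.75 · ln(1 − (4/3)·0.214286) = −0.75 · ln(0.714285) = −0.75 · (-0.336473) = 0.2524.

0.2524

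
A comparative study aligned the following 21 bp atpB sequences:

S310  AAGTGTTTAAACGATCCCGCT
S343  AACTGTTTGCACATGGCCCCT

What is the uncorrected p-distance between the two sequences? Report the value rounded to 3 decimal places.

0.381

The sequences differ at positions 3 (G/C), 9 (A/G), 10 (A/C), 13 (G/A), 14 (A/T), 15 (T/G), 16 (C/G), 19 (G/C).
There are 8 differences over 21 sites, so p = 8/21 = 0.381.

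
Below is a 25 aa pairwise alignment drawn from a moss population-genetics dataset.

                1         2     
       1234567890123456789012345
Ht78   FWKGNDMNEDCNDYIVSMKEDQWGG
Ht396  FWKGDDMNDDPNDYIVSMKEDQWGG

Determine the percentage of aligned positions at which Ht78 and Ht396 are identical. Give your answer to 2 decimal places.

The sequences differ at positions 5 (N/D), 9 (E/D), 11 (C/P).
22 of the 25 sites match, so the percent identity is 22/25 × 100 = 88.00%.

88.00%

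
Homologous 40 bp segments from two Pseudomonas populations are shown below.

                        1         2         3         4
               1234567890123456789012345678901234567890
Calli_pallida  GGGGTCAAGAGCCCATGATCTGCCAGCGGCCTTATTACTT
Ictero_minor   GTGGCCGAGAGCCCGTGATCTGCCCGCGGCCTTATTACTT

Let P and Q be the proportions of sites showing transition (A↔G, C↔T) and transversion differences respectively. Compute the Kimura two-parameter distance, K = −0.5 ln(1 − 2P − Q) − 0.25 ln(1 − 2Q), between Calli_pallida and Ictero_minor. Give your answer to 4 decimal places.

Mismatches occur at site 2 (G↔T, transversion), site 5 (T↔C, transition), site 7 (A↔G, transition), site 15 (A↔G, transition), site 25 (A↔C, transversion).
Of the 5 differences, 3 transitions and 2 transversions over 40 sites: P = 3/40 = 0.075000, Q = 2/40 = 0.050000.
d = −0.5·ln(0.800000) − 0.25·ln(0.900000) = −0.5·(-0.223144) − 0.25·(-0.105361) = 0.1379.

0.1379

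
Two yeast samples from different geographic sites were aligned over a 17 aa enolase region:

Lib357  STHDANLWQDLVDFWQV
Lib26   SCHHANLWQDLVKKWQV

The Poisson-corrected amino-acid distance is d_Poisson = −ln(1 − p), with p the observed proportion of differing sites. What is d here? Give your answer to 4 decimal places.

0.2683

Mismatches occur at site 2 (T/C), site 4 (D/H), site 13 (D/K), site 14 (F/K).
p = 4/17 = 0.235294.
d = −ln(1 − 0.235294) = −ln(0.764706) = 0.2683.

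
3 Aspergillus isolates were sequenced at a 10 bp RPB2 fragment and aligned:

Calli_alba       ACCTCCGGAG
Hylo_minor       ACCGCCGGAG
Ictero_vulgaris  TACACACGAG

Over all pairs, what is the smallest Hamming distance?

Pairwise Hamming distances:
  Calli_alba vs Hylo_minor: 1
  Calli_alba vs Ictero_vulgaris: 5
  Hylo_minor vs Ictero_vulgaris: 5
The smallest is 1, between Calli_alba and Hylo_minor.

1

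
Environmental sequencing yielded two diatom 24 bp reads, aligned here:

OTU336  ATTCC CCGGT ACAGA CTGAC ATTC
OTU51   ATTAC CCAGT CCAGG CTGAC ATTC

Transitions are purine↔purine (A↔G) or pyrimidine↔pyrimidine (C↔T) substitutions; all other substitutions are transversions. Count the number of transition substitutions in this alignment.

2

Differing sites — 4:C/A (Tv); 8:G/A (Ti); 11:A/C (Tv); 15:A/G (Ti).
Of the 4 differences, 2 transitions and 2 transversions, so the answer is 2.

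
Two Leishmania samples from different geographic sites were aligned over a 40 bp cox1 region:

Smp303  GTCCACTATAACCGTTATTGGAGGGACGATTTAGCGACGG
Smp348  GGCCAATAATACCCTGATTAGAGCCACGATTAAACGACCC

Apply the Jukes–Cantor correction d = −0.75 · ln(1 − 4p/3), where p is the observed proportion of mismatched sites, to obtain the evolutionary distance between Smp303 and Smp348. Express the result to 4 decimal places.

Differing sites — 2:T/G; 6:C/A; 9:T/A; 10:A/T; 14:G/C; 16:T/G; 20:G/A; 24:G/C; 25:G/C; 32:T/A; 34:G/A; 39:G/C; 40:G/C.
p = 13/40 = 0.325000.
d = −0.75 · ln(1 − (4/3)·0.325000) = −0.75 · ln(0.566667) = −0.75 · (-0.567983) = 0.4260.

0.4260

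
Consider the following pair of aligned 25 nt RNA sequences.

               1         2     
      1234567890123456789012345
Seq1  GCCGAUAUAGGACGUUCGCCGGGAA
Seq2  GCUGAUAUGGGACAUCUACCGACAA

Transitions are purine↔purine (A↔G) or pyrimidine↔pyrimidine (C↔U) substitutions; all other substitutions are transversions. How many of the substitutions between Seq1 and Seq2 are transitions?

Mismatches occur at site 3 (C/U, transition), site 9 (A/G, transition), site 14 (G/A, transition), site 16 (U/C, transition), site 17 (C/U, transition), site 18 (G/A, transition), site 22 (G/A, transition), site 23 (G/C, transversion).
Of the 8 differences, 7 transitions and 1 transversion, so the answer is 7.

7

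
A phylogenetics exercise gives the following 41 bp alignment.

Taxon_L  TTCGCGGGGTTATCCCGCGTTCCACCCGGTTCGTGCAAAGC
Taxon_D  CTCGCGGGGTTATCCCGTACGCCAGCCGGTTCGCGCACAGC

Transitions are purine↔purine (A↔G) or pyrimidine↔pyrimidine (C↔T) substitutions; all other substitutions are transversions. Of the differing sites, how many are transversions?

3

Differing sites — 1:T/C (Ti); 18:C/T (Ti); 19:G/A (Ti); 20:T/C (Ti); 21:T/G (Tv); 25:C/G (Tv); 34:T/C (Ti); 38:A/C (Tv).
Of the 8 differences, 5 transitions and 3 transversions, so the answer is 3.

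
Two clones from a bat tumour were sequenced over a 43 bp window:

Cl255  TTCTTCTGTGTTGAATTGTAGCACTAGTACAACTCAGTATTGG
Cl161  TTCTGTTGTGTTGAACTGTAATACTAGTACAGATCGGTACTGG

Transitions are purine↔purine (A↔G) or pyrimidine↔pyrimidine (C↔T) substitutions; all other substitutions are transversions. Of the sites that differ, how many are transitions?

Differing sites — 5:T/G (Tv); 6:C/T (Ti); 16:T/C (Ti); 21:G/A (Ti); 22:C/T (Ti); 32:A/G (Ti); 33:C/A (Tv); 36:A/G (Ti); 40:T/C (Ti).
Of the 9 differences, 7 transitions and 2 transversions, so the answer is 7.

7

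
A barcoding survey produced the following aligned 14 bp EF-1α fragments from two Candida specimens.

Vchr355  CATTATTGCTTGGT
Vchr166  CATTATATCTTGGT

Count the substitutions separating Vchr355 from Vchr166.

2

Mismatches occur at site 7 (T→A), site 8 (G→T).
That gives 2 mismatches out of 14 aligned sites, so the Hamming distance is 2.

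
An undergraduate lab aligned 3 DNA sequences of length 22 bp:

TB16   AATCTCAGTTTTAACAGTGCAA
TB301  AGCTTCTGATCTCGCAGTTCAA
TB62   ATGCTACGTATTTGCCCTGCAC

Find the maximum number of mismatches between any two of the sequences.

13

Pairwise Hamming distances:
  TB16 vs TB301: 9
  TB16 vs TB62: 10
  TB301 vs TB62: 13
The largest is 13, between TB301 and TB62.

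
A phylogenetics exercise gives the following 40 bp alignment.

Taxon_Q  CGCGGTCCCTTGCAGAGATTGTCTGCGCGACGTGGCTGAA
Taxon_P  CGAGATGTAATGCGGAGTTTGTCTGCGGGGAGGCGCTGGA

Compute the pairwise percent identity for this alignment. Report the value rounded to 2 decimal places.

65.00%

Mismatches occur at site 3 (C↔A), site 5 (G↔A), site 7 (C↔G), site 8 (C↔T), site 9 (C↔A), site 10 (T↔A), site 14 (A↔G), site 18 (A↔T), site 28 (C↔G), site 30 (A↔G), site 31 (C↔A), site 33 (T↔G), site 34 (G↔C), site 39 (A↔G).
26 of the 40 sites match, so the percent identity is 26/40 × 100 = 65.00%.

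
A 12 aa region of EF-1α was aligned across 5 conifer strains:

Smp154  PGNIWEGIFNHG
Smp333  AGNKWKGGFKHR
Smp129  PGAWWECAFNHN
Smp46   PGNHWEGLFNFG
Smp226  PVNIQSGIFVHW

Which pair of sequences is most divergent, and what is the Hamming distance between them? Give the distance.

Pairwise Hamming distances:
  Smp154 vs Smp333: 6
  Smp154 vs Smp129: 5
  Smp154 vs Smp46: 3
  Smp154 vs Smp226: 5
  Smp333 vs Smp129: 8
  Smp333 vs Smp46: 7
  Smp333 vs Smp226: 8
  Smp129 vs Smp46: 6
  Smp129 vs Smp226: 9
  Smp46 vs Smp226: 8
The largest is 9, between Smp129 and Smp226.

9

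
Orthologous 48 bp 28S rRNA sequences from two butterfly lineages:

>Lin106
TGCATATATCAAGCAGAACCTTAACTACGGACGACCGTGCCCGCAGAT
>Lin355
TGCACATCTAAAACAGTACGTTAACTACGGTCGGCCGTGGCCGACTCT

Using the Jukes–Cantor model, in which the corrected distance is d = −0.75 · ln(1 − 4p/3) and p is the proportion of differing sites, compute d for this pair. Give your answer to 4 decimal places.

Mismatches occur at site 5 (T↔C), site 8 (A↔C), site 10 (C↔A), site 13 (G↔A), site 17 (A↔T), site 20 (C↔G), site 31 (A↔T), site 34 (A↔G), site 40 (C↔G), site 44 (C↔A), site 45 (A↔C), site 46 (G↔T), site 47 (A↔C).
p = 13/48 = 0.270833.
d = −0.75 · ln(1 − (4/3)·0.270833) = −0.75 · ln(0.638889) = −0.75 · (-0.448025) = 0.3360.

0.3360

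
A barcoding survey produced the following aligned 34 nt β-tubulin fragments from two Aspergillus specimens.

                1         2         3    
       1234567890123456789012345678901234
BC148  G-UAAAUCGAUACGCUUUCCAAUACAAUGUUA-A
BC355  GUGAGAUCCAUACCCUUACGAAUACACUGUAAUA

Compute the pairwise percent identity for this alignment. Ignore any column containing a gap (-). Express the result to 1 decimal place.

Excluding the 2 gap columns leaves 32 comparable sites.
Differing sites — 3:U/G; 5:A/G; 9:G/C; 14:G/C; 18:U/A; 20:C/G; 27:A/C; 31:U/A.
24 of the 32 comparable sites match, so the percent identity is 24/32 × 100 = 75.0%.

75.0%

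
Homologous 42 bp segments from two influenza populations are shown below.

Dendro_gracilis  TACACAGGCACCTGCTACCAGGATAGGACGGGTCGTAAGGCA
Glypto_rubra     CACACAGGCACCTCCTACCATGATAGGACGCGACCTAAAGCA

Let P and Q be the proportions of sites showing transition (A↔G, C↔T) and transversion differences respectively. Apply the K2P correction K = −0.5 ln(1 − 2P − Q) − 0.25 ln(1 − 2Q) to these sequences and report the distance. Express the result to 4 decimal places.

Mismatches occur at site 1 (T↔C, transition), site 14 (G↔C, transversion), site 21 (G↔T, transversion), site 31 (G↔C, transversion), site 33 (T↔A, transversion), site 35 (G↔C, transversion), site 39 (G↔A, transition).
Of the 7 differences, 2 transitions and 5 transversions over 42 sites: P = 2/42 = 0.047619, Q = 5/42 = 0.119048.
d = −0.5·ln(0.785714) − 0.25·ln(0.761904) = −0.5·(-0.241162) − 0.25·(-0.271935) = 0.1886.

0.1886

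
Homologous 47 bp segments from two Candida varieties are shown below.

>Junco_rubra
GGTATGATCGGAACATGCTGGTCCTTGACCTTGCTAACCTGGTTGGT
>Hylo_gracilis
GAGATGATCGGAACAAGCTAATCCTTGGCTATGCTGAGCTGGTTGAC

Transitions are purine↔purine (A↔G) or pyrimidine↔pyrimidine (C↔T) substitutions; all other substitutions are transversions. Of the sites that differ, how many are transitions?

8

The sequences differ at positions 2 (G/A, transition), 3 (T/G, transversion), 16 (T/A, transversion), 20 (G/A, transition), 21 (G/A, transition), 28 (A/G, transition), 30 (C/T, transition), 31 (T/A, transversion), 36 (A/G, transition), 38 (C/G, transversion), 46 (G/A, transition), 47 (T/C, transition).
Of the 12 differences, 8 transitions and 4 transversions, so the answer is 8.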